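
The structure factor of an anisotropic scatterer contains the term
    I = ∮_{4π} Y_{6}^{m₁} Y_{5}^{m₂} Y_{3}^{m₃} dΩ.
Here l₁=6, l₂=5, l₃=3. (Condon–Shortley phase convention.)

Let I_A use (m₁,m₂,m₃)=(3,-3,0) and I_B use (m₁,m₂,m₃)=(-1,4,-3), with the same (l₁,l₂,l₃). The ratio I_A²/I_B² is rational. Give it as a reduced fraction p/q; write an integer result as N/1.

l's match ⇒ only the (l;m) 3-j factors differ between A and B.
A: triangle coeff Δ(6,5,3) = 1/675675; Σ_t [0,2]: t=0:+1/483840 t=1:−1/20160 t=2:+1/17280 = 1/96768; (3j)²=1/1001 [(6 5 3; 3 -3 0)], sign=-1
B: triangle coeff Δ(6,5,3) = 1/675675; Σ_t [7,7]: t=7:−1/241920 = -1/241920; (3j)²=4/1001 [(6 5 3; -1 4 -3)], sign=-1
I_A²/I_B² = (1/1001)/(4/1001) = 1/4

1/4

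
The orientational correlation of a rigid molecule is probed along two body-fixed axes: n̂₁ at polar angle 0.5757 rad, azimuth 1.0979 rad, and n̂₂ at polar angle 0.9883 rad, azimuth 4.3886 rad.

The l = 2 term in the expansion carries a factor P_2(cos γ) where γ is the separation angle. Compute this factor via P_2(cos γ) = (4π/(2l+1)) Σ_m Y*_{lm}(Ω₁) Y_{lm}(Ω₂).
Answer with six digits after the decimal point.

Addition theorem: P_2(cos γ) = (4π/5) Σ_m Y*_{lm}(Ω₁) Y_{lm}(Ω₂), m = −2…2:
  m=-2: (-0.066988+0.092847i) × (-0.214843-0.162505i) = +0.029480-0.009062i  (running Σ = +0.029480-0.009062i)
  m=-1: (+0.160688+0.314079i) × (-0.112916+0.336461i) = -0.123820+0.018600i  (running Σ = -0.094340+0.009539i)
  m=0: (+0.350341-0.000000i) × (-0.029059+0.000000i) = -0.010181+0.000000i  (running Σ = -0.104520+0.009539i)
  m=1: (-0.160688+0.314079i) × (+0.112916+0.336461i) = -0.123820-0.018600i  (running Σ = -0.228340-0.009062i)
  m=2: (-0.066988-0.092847i) × (-0.214843+0.162505i) = +0.029480+0.009062i  (running Σ = -0.198860+0.000000i)
Total Σ_m = -0.198860+0.000000i. Multiply by 2.513274: -0.499790+0.000000i. P_2(cos γ) = -0.499790

-0.499790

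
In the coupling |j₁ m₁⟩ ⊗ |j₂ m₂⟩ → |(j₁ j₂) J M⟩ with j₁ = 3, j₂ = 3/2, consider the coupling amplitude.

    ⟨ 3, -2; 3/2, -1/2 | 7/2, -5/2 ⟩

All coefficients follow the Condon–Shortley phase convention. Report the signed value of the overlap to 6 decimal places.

-0.377964

j₁+j₂−J=1  J+j₁−j₂=5  J−j₁+j₂=2  j₁+j₂+J+1=9
(j₁±m₁, j₂±m₂, J±M) = (1,5,1,2,1,6)
P² = 6400/7
sum k=0..1:
  [0] +1/120 = 1/120
  [1] −1/48 = -1/48
S = -1/80
C² = P²·S² = 1/7 ; C = -0.377964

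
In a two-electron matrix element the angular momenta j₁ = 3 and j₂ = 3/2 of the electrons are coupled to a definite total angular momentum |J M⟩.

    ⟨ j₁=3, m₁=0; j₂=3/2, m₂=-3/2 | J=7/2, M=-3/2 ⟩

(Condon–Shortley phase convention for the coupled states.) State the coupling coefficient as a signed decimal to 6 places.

triangle: 1!×5!×2!/9! = 240/362880
(j±m)!: 3!×3!×0!×3!×2!×5! = 51840
prefactor² = (2J+1)×Δ×N² = 1920/7
  k=0: +1/(0!×1!×3!×0!×2!×2!) = 1/24
Σ = 1/24  ⇒  CG² = 1920/7×(1/24)² = 10/21
CG = +√(10/21) = +0.690066

+√(10/21) ≈ +0.690066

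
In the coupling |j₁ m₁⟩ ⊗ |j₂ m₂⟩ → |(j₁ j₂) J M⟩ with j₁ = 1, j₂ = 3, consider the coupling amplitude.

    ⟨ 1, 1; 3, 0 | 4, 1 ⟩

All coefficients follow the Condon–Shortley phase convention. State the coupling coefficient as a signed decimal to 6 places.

+√(5/14) = +0.597614

j₁+j₂−J=0  J+j₁−j₂=2  J−j₁+j₂=6  j₁+j₂+J+1=9
(j₁±m₁, j₂±m₂, J±M) = (2,0,3,3,5,3)
P² = 12960/7
sum k=0..0:
  [0] +1/72 = 1/72
S = 1/72
C² = P²·S² = 5/14 ; C = +0.597614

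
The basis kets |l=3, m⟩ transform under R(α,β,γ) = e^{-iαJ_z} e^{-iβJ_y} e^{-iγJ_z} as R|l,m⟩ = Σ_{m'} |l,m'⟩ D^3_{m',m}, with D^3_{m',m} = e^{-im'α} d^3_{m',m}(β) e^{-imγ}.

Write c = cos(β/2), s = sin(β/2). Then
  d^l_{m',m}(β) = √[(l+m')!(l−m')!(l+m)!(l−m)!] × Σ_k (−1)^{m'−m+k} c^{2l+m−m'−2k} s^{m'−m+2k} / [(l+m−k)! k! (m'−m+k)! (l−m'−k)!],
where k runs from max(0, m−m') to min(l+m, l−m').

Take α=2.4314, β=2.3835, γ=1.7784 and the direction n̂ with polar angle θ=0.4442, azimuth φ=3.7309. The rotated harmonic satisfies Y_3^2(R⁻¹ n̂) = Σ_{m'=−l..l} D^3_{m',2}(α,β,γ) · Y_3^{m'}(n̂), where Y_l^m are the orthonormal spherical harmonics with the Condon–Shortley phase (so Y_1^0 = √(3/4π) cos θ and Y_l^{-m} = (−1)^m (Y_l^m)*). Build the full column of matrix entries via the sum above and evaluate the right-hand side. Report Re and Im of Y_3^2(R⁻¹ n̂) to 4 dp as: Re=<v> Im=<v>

Re=0.0365 Im=-0.3917

Need the full column D^3_{m',2} for m'=−3..3 at α=2.4314, β=2.3835, γ=1.7784.
cos(β/2)=0.370035, sin(β/2)=0.929018
d^3_{-3,2}: single k=5 term ⇒ +0.627247;  D = -0.519170-0.351997i
d^3_{-2,2}: k∈[4..5] ⇒ +0.509978 -0.642902 = -0.132924;  D = -0.034788-0.128291i
d^3_{-1,2}: k∈[3..4] ⇒ +0.256939 -0.809772 = -0.552834;  D = -0.238169+0.498899i
d^3_{0,2}: k∈[2..3] ⇒ +0.088630 -0.558653 = -0.470023;  D = +0.430087-0.189598i
d^3_{1,2}: k∈[1..2] ⇒ +0.020381 -0.256939 = -0.236557;  D = -0.226339-0.068773i
d^3_{2,2}: k∈[0..1] ⇒ +0.002567 -0.080907 = -0.078340;  D = +0.041985+0.066139i
d^3_{3,2}: single k=0 term ⇒ -0.015787;  D = +0.002275-0.015623i
Y_3^{m'}(θ=0.4442,φ=3.7309) and Σ D·Y over m':
  (-0.5192-0.3520i)·(+0.0065+0.0325i)  (-0.0348-0.1283i)·(+0.0651-0.1575i)  (-0.2382+0.4989i)·(-0.3552+0.2375i)  (+0.4301-0.1896i)·(+0.3628+0.0000i)  (-0.2263-0.0688i)·(+0.3552+0.2375i)  (+0.0420+0.0661i)·(+0.0651+0.1575i)  (+0.0023-0.0156i)·(-0.0065+0.0325i)
Y_3^2(R⁻¹ n̂) = +0.036489-0.391665i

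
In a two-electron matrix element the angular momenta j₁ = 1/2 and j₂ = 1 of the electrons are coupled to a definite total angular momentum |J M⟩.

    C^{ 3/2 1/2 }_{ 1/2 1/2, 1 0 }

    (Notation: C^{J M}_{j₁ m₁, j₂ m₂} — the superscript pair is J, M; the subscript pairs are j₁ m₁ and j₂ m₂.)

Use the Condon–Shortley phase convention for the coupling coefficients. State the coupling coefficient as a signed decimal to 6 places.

j₁+j₂−J=0  J+j₁−j₂=1  J−j₁+j₂=2  j₁+j₂+J+1=4
(j₁±m₁, j₂±m₂, J±M) = (1,0,1,1,2,1)
P² = 2/3
sum k=0..0:
  [0] +1/1 = 1
S = 1
C² = P²·S² = 2/3 ; C = +0.816497

+√(2/3) = +0.816497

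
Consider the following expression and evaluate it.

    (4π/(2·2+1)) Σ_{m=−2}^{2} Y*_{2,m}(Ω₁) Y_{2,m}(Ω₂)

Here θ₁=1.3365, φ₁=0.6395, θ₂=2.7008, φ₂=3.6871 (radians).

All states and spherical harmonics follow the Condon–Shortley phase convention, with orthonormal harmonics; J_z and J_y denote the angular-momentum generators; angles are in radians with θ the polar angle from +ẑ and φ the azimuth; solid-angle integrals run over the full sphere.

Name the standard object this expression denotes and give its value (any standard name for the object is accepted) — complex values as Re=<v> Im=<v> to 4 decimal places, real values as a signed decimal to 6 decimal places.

Legendre polynomial (addition theorem), +0.082446

This sum is the spherical-harmonic addition theorem: it equals the Legendre polynomial P_l(cos γ) of the angle γ between the two directions.
Summing Y*_{l m}(θ₁,φ₁)·Y_{l m}(θ₂,φ₂) over m ∈ [−2, 2]; prefactor 4π/(2·2+1) = 2.513274:
  term(m=-2) = +0.025245+0.004802i   from Y*(Ω₁)=+0.105132+0.350007i, Y(Ω₂)=+0.032457-0.062377i
  term(m=-1) = +0.051776+0.004881i   from Y*(Ω₁)=+0.139980+0.104113i, Y(Ω₂)=+0.254840-0.154673i
  term(m=+0) = -0.121237-0.000000i   from Y*(Ω₁)=-0.264395-0.000000i, Y(Ω₂)=+0.458546+0.000000i
  term(m=+1) = +0.051776-0.004881i   from Y*(Ω₁)=-0.139980+0.104113i, Y(Ω₂)=-0.254840-0.154673i
  term(m=+2) = +0.025245-0.004802i   from Y*(Ω₁)=+0.105132-0.350007i, Y(Ω₂)=+0.032457+0.062377i
Accumulated sum +0.032804+0.000000i; after 4π/(2l+1) scaling, +0.082446+0.000000i ⇒ P_2 = 0.082446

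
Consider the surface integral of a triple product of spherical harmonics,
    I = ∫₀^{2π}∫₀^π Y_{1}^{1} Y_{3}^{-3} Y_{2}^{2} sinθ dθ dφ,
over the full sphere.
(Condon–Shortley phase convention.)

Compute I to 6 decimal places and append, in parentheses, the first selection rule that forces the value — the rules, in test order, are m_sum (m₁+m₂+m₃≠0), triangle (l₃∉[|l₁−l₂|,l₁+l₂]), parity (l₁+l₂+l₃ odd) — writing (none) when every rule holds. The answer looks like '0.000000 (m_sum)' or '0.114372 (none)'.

Rules hold: Σm=0, L=6 even, 2≤2≤4.
N = 3·7·5 = 105
Δ = 2!·0!·4!/7! = 1/105
Racah Σ t=1..1: t=1:−1/4 = -1/4
⇒ 3j(1 3 2; 0 0 0)² = 3/35, sgn -1
Racah Σ t=0..0: t=0:+1/48 = 1/48
⇒ 3j(1 3 2; 1 -3 2)² = 1/7, sgn +1
4πI² = N·(3j₀)²·(3jₘ)² = 9/7
I = -1·√(1.28571/4π) = -0.31986543
No selection rule forces the value: the integral is nonzero (none).

-0.319865 (none)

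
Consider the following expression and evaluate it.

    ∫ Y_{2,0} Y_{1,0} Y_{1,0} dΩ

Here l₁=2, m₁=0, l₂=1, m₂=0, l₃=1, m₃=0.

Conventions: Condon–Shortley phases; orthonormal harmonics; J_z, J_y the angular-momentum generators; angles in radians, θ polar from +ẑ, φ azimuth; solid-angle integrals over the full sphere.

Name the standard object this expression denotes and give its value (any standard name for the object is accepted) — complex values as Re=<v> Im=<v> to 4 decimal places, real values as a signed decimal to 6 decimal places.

Gaunt coefficient, +0.252313

This is a Gaunt coefficient — the integral of a triple product of spherical harmonics over the sphere.
Rules hold: Σm=0, L=4 even, 1≤1≤3.
N = 5·3·3 = 45
Δ = 2!·2!·0!/5! = 1/30
Racah Σ t=1..1: t=1:−1/1 = -1/1
⇒ 3j(2 1 1; 0 0 0)² = 2/15, sgn +1
(m-triple is (0,0,0) — same symbol as above.)
4πI² = N·(3j₀)²·(3jₘ)² = 4/5
I = +1·√(0.8/4π) = 0.25231325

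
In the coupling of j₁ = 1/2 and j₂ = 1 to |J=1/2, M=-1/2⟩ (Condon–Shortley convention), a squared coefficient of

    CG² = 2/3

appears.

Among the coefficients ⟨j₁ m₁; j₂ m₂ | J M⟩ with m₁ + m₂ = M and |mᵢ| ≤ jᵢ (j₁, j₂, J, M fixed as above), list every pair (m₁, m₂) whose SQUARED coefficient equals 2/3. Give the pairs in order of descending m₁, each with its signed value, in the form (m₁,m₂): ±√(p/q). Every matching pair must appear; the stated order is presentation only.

Admissible pairs with m₁+m₂ = M = -1/2: (-1/2,0), (1/2,-1)
  (m₁,m₂)=(1/2,-1): CG² = 2/3, CG = +√(2/3)   ← matches the target
  (m₁,m₂)=(-1/2,0): CG² = 1/3, CG = −√(1/3)
Pairs with CG² = 2/3: (1/2,-1): +√(2/3)

(1/2,-1): +√(2/3)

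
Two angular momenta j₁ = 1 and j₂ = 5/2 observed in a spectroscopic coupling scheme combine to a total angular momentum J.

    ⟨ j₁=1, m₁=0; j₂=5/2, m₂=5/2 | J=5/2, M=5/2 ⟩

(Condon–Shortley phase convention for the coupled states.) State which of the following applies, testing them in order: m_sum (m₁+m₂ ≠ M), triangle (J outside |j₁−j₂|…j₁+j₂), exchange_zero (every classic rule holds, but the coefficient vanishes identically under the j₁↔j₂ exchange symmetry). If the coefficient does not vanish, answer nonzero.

nonzero

m-sum: m₁+m₂ = 0+5/2 = 5/2, M = 5/2  ✓
triangle: |j₁−j₂| = 3/2 ≤ J = 5/2 ≤ j₁+j₂ = 7/2  ✓
exchange: j₁≠j₂ or m₁≠m₂ — the exchange symmetry imposes no constraint here
value check: CG = −√(5/7) = -0.845154 ≠ 0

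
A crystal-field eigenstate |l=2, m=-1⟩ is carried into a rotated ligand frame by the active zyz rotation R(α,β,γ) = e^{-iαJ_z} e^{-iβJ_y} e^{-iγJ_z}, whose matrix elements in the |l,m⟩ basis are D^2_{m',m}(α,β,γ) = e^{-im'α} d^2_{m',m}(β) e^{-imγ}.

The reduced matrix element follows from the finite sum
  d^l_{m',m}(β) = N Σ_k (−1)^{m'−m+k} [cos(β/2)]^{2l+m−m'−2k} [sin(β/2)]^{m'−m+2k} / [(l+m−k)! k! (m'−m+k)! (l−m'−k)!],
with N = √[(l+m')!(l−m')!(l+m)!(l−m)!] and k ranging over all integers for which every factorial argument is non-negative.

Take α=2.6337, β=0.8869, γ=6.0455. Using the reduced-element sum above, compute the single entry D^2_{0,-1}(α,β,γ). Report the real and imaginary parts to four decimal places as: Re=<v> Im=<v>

Re=-0.5829 Im=0.1412

Split into d^2_{0,-1}(β=0.8869) × two z-phases.
c=cos(0.886900/2)=0.903277, s=sin(0.886900/2)=0.429058; N=√[2·2·1·6]=4.898979
k∈{0,1} keeps every argument non-negative
  k=0: (−1)^1·4.8990/(2)·0.9033^3·0.4291^1 = -0.774559
  k=1: (−1)^2·4.8990/(2)·0.9033^1·0.4291^3 = +0.174761
d^2_{0,-1}(0.8869) = -0.774559 +0.174761 = -0.599798
Attach z-rotation phases: D = e^{-i(0)(2.6337)}·(-0.599798)·e^{-i(-1)(6.0455)} = -0.582935+0.141225i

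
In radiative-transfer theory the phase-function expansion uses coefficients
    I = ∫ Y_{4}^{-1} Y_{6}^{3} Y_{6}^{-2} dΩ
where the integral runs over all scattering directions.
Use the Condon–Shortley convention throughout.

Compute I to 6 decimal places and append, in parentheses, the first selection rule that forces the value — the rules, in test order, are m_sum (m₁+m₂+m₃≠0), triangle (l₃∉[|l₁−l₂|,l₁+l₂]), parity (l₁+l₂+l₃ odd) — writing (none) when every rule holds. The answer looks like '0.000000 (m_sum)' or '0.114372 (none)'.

Checks pass: Σm=0; 16 even; l₃=6∈[2,10].
(2·4+1)(2·6+1)(2·6+1) = 1521
Δ: 4! 4! 8! / 17! → 1/15315300
sum: t=0:+1/829440 t=1:−1/25920 t=2:+1/9216 t=3:−1/25920 t=4:+1/829440 = 7/207360
3j²(4 6 6; 0 0 0) = Δ·Π!·Σ² = 28/2431  (sign +1)
sum: t=1:−1/5806080 t=2:+1/120960 t=3:−1/34560 t=4:+1/103680 = -13/1161216
3j²(4 6 6; -1 3 -2) = Δ·Π!·Σ² = 65/5236  (sign -1)
combine: 4πI² = 1521·28/2431·65/5236 = 7605/34969
take √, sign -1: I = -0.13155370
No selection rule forces the value: the integral is nonzero (none).

-0.131554 (none)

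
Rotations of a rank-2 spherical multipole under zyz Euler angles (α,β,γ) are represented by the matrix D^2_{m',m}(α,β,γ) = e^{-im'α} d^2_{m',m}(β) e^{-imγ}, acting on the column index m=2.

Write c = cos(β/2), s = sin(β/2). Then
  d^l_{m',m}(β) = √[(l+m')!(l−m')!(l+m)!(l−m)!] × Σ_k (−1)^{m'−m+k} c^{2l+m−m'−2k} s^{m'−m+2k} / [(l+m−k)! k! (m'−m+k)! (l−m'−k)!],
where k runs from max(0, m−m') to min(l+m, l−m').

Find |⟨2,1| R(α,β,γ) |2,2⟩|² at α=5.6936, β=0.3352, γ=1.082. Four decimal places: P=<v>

First d^2_{1,2}(β=0.3352), then the phase factors e^{-i(1)α} and e^{-i(2)γ}:
Half-angle: c=0.985988, s=0.166816. N=√(6·1·24·1)=12.000000
k∈{1} keeps every argument non-negative
  k=1: (−1)^0·12.0000/(6)·0.9860^3·0.1668^1 = +0.319804
d^2_{1,2}(0.3352) = +0.319804
|D^2_{1,2}|² = |d^2_{1,2}(β)|² = (+0.319804)² = 0.102275 (the z-rotation phases have unit modulus)

P=0.1023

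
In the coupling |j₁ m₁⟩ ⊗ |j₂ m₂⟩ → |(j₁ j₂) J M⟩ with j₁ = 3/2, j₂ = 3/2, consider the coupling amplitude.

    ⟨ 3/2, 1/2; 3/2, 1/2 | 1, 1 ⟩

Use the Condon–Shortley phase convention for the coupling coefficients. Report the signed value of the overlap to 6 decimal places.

j₁+j₂−J=2  J+j₁−j₂=1  J−j₁+j₂=1  j₁+j₂+J+1=5
(j₁±m₁, j₂±m₂, J±M) = (2,1,2,1,2,0)
P² = 2/5
sum k=1..1:
  [1] −1/1 = -1
S = -1
C² = P²·S² = 2/5 ; C = -0.632456

−√(2/5) = -0.632456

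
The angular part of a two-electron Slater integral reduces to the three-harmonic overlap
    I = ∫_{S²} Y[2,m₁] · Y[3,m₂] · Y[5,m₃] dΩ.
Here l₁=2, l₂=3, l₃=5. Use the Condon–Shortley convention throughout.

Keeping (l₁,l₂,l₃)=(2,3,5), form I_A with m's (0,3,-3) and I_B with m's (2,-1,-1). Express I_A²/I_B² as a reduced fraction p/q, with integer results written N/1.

28/15

Same 2,3,5: normalisation and zero-m 3j drop out of the ratio.
A: Δ: 0! 4! 6! / 11! → 1/2310; sum: t=0:+1/2880 = 1/2880; 3j²(2 3 5; 0 3 -3) = Δ·Π!·Σ² = 2/165  (sign +1)
B: Δ: 0! 4! 6! / 11! → 1/2310; sum: t=0:+1/1152 = 1/1152; 3j²(2 3 5; 2 -1 -1) = Δ·Π!·Σ² = 1/154  (sign +1)
I_A²/I_B² = (2/165)/(1/154) = 28/15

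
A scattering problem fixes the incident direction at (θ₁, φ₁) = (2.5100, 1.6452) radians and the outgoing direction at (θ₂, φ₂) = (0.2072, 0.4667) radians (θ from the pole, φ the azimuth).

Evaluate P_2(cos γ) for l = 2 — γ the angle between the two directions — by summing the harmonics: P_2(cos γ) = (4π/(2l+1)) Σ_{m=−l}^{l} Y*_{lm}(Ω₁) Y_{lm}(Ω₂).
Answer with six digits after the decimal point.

0.328939

Summing Y*_{l m}(θ₁,φ₁)·Y_{l m}(θ₂,φ₂) over m ∈ [−2, 2]; prefactor 4π/(2·2+1) = 2.513274:
  term(m=-2) = (-0.001558, 0.001555)   from Y*(Ω₁)=(-0.133170, -0.019964), Y(Ω₂)=(0.009728, -0.013138)
  term(m=-1) = (-0.021890, -0.052907)   from Y*(Ω₁)=(0.027366, -0.367124), Y(Ω₂)=(0.138897, -0.069979)
  term(m=+0) = (0.177776, 0.000000)   from Y*(Ω₁)=(0.300938, -0.000000), Y(Ω₂)=(0.590740, 0.000000)
  term(m=+1) = (-0.021890, 0.052907)   from Y*(Ω₁)=(-0.027366, -0.367124), Y(Ω₂)=(-0.138897, -0.069979)
  term(m=+2) = (-0.001558, -0.001555)   from Y*(Ω₁)=(-0.133170, 0.019964), Y(Ω₂)=(0.009728, 0.013138)
Σ over m = (0.130881, -0.000000); ×(4π/5) → (0.328939, -0.000000). Real part: 0.328939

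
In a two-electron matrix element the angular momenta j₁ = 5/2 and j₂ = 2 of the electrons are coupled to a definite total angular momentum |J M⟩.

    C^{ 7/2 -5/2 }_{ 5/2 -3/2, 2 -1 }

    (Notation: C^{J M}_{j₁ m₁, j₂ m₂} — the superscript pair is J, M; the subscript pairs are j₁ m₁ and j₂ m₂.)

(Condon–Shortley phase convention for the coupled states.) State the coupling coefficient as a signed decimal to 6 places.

-0.125988  (= −√(1/63))

triangle: 1!×4!×3!/9! = 144/362880
(j±m)!: 1!×4!×1!×3!×1!×6! = 103680
prefactor² = (2J+1)×Δ×N² = 2304/7
  k=0: +1/(0!×1!×4!×1!×0!×2!) = 1/48
  k=1: −1/(1!×0!×3!×0!×1!×3!) = -1/36
Σ = -1/144  ⇒  CG² = 2304/7×(-1/144)² = 1/63
CG = −√(1/63) = -0.125988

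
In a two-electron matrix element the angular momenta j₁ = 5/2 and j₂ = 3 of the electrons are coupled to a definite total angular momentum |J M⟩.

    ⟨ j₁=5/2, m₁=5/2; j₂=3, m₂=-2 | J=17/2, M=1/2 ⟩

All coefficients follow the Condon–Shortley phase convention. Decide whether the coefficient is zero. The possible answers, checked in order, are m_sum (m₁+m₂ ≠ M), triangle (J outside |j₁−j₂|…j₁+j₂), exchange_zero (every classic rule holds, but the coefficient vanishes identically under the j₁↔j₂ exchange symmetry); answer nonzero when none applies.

triangle

m-sum: m₁+m₂ = 5/2+(-2) = 1/2, M = 1/2  ✓
triangle: need |j₁−j₂| ≤ J ≤ j₁+j₂, i.e. J ∈ [1/2, 11/2]; J = 17/2 is outside ✗ ⇒ coefficient is 0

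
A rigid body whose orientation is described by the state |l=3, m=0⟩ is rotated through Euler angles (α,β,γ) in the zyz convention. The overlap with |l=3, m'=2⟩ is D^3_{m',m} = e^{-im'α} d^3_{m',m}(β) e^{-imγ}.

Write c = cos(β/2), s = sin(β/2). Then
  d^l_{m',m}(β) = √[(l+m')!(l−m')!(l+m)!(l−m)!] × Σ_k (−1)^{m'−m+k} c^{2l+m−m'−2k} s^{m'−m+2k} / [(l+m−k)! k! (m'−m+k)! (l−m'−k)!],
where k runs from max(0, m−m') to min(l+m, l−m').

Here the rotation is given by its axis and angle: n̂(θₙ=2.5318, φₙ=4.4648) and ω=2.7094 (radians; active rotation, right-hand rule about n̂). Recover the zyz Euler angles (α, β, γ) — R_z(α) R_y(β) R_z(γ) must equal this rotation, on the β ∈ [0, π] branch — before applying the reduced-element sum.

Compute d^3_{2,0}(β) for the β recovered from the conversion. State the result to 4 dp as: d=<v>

d=0.4406

Axis–angle → zyz. n̂ = (sinθₙcosφₙ, sinθₙsinφₙ, cosθₙ) = (-0.140349, -0.555234, -0.819767), ω = 2.7094.
R = I cosω + sinω [n̂]ₓ + (1−cosω) n̂n̂ᵀ gives
  R = [-0.870465, +0.492058, -0.013039; -0.194682, -0.319827, +0.927259; +0.452095, +0.809685, +0.374193]
β = atan2(√(R₁₃²+R₂₃²), R₃₃) = 1.187270; α = atan2(R₂₃, R₁₃) mod 2π = 1.584857; γ = atan2(R₃₂, −R₃₁) mod 2π = 2.080035
d^3_{2,0}(β=1.1873) via the finite sum:
Half-angle: c=0.828913, s=0.559378. N=√(120·1·6·6)=65.726707
k: max(0,(0)−(2))=0 … min(3+(0),3−(2))=1
  k=0: (−1)^2·65.7267/(12)·0.8289^4·0.5594^2 = +0.809108
  k=1: (−1)^3·65.7267/(12)·0.8289^2·0.5594^4 = -0.368467
d^3_{2,0}(1.1873) = +0.809108 -0.368467 = +0.440641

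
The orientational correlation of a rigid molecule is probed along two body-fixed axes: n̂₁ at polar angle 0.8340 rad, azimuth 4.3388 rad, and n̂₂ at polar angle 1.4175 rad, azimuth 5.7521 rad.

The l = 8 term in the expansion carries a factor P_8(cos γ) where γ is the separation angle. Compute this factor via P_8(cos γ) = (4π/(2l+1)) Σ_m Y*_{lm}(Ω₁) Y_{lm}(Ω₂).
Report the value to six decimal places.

Addition theorem: P_8(cos γ) = (4π/17) Σ_m Y*_{lm}(Ω₁) Y_{lm}(Ω₂), m = −8…8:
  m=-8: (-0.04612 - 0.00711j) × (-0.20977 - 0.41949j) = 0.00669 + 0.02084j  (running Σ = 0.00669 + 0.02084j)
  m=-7: (0.08509 - 0.14640j) × (-0.24309 - 0.15788j) = -0.04380 + 0.02216j  (running Σ = -0.03710 + 0.04299j)
  m=-6: (0.22288 + 0.28090j) × (0.22781 + 0.01024j) = 0.04790 + 0.06628j  (running Σ = 0.01079 + 0.10927j)
  m=-5: (-0.43914 + 0.13447j) × (0.27428 - 0.14495j) = -0.10095 + 0.10054j  (running Σ = -0.09016 + 0.20980j)
  m=-4: (0.01951 - 0.25479j) × (-0.07280 + 0.11780j) = 0.02859 + 0.02085j  (running Σ = -0.06157 + 0.23065j)
  m=-3: (-0.16939 - 0.08183j) × (-0.00698 + 0.31082j) = 0.02662 - 0.05208j  (running Σ = -0.03495 + 0.17857j)
  m=-2: (0.27121 - 0.25123j) × (-0.04702 - 0.08433j) = -0.03394 - 0.01106j  (running Σ = -0.06889 + 0.16751j)
  m=-1: (-0.00814 - 0.02078j) × (-0.26645 - 0.15651j) = -0.00108 + 0.00681j  (running Σ = -0.06997 + 0.17432j)
  m=0: (0.36929 + 0.00000j) × (0.08395 + 0.00000j) = 0.03100 + 0.00000j  (running Σ = -0.03897 + 0.17432j)
  m=1: (0.00814 - 0.02078j) × (0.26645 - 0.15651j) = -0.00108 - 0.00681j  (running Σ = -0.04005 + 0.16751j)
  m=2: (0.27121 + 0.25123j) × (-0.04702 + 0.08433j) = -0.03394 + 0.01106j  (running Σ = -0.07399 + 0.17857j)
  m=3: (0.16939 - 0.08183j) × (0.00698 + 0.31082j) = 0.02662 + 0.05208j  (running Σ = -0.04737 + 0.23065j)
  m=4: (0.01951 + 0.25479j) × (-0.07280 - 0.11780j) = 0.02859 - 0.02085j  (running Σ = -0.01878 + 0.20980j)
  m=5: (0.43914 + 0.13447j) × (-0.27428 - 0.14495j) = -0.10095 - 0.10054j  (running Σ = -0.11973 + 0.10927j)
  m=6: (0.22288 - 0.28090j) × (0.22781 - 0.01024j) = 0.04790 - 0.06628j  (running Σ = -0.07183 + 0.04299j)
  m=7: (-0.08509 - 0.14640j) × (0.24309 - 0.15788j) = -0.04380 - 0.02216j  (running Σ = -0.11563 + 0.02084j)
  m=8: (-0.04612 + 0.00711j) × (-0.20977 + 0.41949j) = 0.00669 - 0.02084j  (running Σ = -0.10894 + 0.00000j)
Total Σ_m = -0.10894 + 0.00000j. Multiply by 0.739198: -0.08053 + 0.00000j. P_8(cos γ) = -0.080528

-0.080528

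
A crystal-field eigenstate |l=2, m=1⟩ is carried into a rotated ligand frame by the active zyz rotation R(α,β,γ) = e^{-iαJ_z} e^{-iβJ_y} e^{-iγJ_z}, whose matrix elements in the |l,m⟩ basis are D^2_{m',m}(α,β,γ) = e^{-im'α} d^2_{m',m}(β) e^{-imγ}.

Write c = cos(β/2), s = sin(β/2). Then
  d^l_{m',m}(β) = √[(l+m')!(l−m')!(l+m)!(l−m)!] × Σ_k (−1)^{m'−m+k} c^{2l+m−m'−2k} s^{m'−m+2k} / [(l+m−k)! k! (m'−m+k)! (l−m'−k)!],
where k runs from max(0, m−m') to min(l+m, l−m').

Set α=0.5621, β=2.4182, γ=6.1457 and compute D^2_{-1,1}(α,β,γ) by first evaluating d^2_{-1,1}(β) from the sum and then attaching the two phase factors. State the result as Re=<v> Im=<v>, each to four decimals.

Re=-0.3341 Im=-0.2811

Split into d^2_{-1,1}(β=2.4182) × two z-phases.
c=cos(2.418200/2)=0.353861, s=sin(2.418200/2)=0.935298; N=√[1·6·6·1]=6.000000
The bounds max(0,m−m')=2 and min(l+m,l−m')=3 give 2 terms
  k=2: (−1)^0·6.0000/(2)·0.3539^2·0.9353^2 = +0.328615
  k=3: (−1)^1·6.0000/(6)·0.3539^0·0.9353^4 = -0.765244
d^2_{-1,1}(2.4182) = +0.328615 -0.765244 = -0.436629
Attach z-rotation phases: D = e^{-i(-1)(0.5621)}·(-0.436629)·e^{-i(1)(6.1457)} = -0.334069-0.281146i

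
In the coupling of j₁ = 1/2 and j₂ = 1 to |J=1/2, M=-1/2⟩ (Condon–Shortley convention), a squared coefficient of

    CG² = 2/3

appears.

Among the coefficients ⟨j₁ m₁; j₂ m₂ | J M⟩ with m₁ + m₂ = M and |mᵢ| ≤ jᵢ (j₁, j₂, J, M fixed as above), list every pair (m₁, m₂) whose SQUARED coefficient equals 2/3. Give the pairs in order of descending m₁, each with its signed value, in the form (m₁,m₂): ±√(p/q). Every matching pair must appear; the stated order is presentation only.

(1/2,-1): +√(2/3)

Admissible pairs with m₁+m₂ = M = -1/2: (-1/2,0), (1/2,-1)
  (m₁,m₂)=(1/2,-1): CG² = 2/3, CG = +√(2/3)   ← matches the target
  (m₁,m₂)=(-1/2,0): CG² = 1/3, CG = −√(1/3)
Pairs with CG² = 2/3: (1/2,-1): +√(2/3)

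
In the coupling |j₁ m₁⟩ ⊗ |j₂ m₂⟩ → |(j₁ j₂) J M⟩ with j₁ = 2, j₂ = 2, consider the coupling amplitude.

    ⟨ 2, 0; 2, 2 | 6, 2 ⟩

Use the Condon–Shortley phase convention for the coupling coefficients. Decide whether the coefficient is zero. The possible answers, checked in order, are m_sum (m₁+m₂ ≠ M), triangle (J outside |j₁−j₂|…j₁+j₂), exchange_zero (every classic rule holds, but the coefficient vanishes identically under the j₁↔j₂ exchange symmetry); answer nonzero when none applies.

m-sum: m₁+m₂ = 0+2 = 2, M = 2  ✓
triangle: need |j₁−j₂| ≤ J ≤ j₁+j₂, i.e. J ∈ [0, 4]; J = 6 is outside ✗ ⇒ coefficient is 0

triangle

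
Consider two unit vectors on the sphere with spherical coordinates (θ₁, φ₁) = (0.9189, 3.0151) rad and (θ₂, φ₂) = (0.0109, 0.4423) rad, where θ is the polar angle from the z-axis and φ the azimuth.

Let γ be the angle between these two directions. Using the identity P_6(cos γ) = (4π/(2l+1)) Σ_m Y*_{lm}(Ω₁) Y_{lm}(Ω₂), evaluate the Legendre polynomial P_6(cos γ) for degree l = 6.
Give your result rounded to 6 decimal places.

0.173632

Expand P_6 via completeness: Σ_{m} conj(Y_{6,m}) at Ω₁ times Y_{6,m} at Ω₂ —
  m=-6: Y*=0.08845 - 0.08389j  Y=-0.00000 - 0.00000j  product -0.00000 + 0.00000j
  m=-5: Y*=-0.25995 + 0.19051j  Y=-0.00000 - 0.00000j  product 0.00000 + 0.00000j
  m=-4: Y*=0.37995 - 0.21052j  Y=-0.00000 - 0.00000j  product -0.00000 - 0.00000j
  m=-3: Y*=-0.19341 + 0.07713j  Y=0.00000 - 0.00001j  product 0.00000 + 0.00000j
  m=-2: Y*=-0.23005 + 0.05947j  Y=0.00039 - 0.00048j  product -0.00006 + 0.00013j
  m=-1: Y*=0.30974 - 0.03939j  Y=0.03245 - 0.01537j  product 0.00944 - 0.00604j
  m=+0: Y*=0.15835 + 0.00000j  Y=1.01584 + 0.00000j  product 0.16086 + 0.00000j
  m=+1: Y*=-0.30974 - 0.03939j  Y=-0.03245 - 0.01537j  product 0.00944 + 0.00604j
  m=+2: Y*=-0.23005 - 0.05947j  Y=0.00039 + 0.00048j  product -0.00006 - 0.00013j
  m=+3: Y*=0.19341 + 0.07713j  Y=-0.00000 - 0.00001j  product 0.00000 - 0.00000j
  m=+4: Y*=0.37995 + 0.21052j  Y=-0.00000 + 0.00000j  product -0.00000 + 0.00000j
  m=+5: Y*=0.25995 + 0.19051j  Y=0.00000 - 0.00000j  product 0.00000 - 0.00000j
  m=+6: Y*=0.08845 + 0.08389j  Y=-0.00000 + 0.00000j  product -0.00000 - 0.00000j
Accumulated sum 0.17962 + 0.00000j; after 4π/(2l+1) scaling, 0.17363 + 0.00000j ⇒ P_6 = 0.173632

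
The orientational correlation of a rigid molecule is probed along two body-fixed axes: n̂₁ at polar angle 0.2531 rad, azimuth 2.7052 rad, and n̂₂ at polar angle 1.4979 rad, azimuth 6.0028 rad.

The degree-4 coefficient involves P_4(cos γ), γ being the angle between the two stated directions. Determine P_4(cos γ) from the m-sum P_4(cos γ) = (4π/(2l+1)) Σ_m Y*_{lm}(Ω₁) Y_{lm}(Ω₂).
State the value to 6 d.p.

0.262797

Addition theorem: P_4(cos γ) = (4π/9) Σ_m Y*_{lm}(Ω₁) Y_{lm}(Ω₂), m = −4…4:
  [-4]  conj(Y_{4,-4})(Ω₁) = -0.000303-0.001713i ; Y_{4,-4}(Ω₂) = +0.190156+0.394403i ; Δ = +0.000618-0.000445i
  [-3]  conj(Y_{4,-3})(Ω₁) = -0.004921+0.018379i ; Y_{4,-3}(Ω₂) = +0.060286+0.067413i ; Δ = -0.001536+0.000776i
  [-2]  conj(Y_{4,-2})(Ω₁) = +0.074969-0.089366i ; Y_{4,-2}(Ω₂) = -0.271324-0.170398i ; Δ = -0.035569+0.011473i
  [-1]  conj(Y_{4,-1})(Ω₁) = -0.370143+0.172628i ; Y_{4,-1}(Ω₂) = -0.097841-0.028175i ; Δ = +0.041079-0.006461i
  [+0]  conj(Y_{4,0})(Ω₁) = +0.595517-0.000000i ; Y_{4,0}(Ω₂) = +0.300627+0.000000i ; Δ = +0.179028+0.000000i
  [+1]  conj(Y_{4,1})(Ω₁) = +0.370143+0.172628i ; Y_{4,1}(Ω₂) = +0.097841-0.028175i ; Δ = +0.041079+0.006461i
  [+2]  conj(Y_{4,2})(Ω₁) = +0.074969+0.089366i ; Y_{4,2}(Ω₂) = -0.271324+0.170398i ; Δ = -0.035569-0.011473i
  [+3]  conj(Y_{4,3})(Ω₁) = +0.004921+0.018379i ; Y_{4,3}(Ω₂) = -0.060286+0.067413i ; Δ = -0.001536-0.000776i
  [+4]  conj(Y_{4,4})(Ω₁) = -0.000303+0.001713i ; Y_{4,4}(Ω₂) = +0.190156-0.394403i ; Δ = +0.000618+0.000445i
Accumulated sum +0.188214+0.000000i; after 4π/(2l+1) scaling, +0.262797+0.000000i ⇒ P_4 = 0.262797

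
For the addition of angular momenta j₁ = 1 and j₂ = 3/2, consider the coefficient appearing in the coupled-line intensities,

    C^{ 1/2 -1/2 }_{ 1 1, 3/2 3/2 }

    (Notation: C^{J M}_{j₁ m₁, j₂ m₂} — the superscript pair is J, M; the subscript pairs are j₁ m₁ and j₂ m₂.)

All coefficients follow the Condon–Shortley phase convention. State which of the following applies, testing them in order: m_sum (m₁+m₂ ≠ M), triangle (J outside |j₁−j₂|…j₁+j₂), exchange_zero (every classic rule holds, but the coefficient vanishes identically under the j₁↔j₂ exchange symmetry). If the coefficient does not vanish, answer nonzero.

m_sum

m-sum: m₁+m₂ = 1+3/2 = 5/2, M = -1/2  ✗ ⇒ coefficient is 0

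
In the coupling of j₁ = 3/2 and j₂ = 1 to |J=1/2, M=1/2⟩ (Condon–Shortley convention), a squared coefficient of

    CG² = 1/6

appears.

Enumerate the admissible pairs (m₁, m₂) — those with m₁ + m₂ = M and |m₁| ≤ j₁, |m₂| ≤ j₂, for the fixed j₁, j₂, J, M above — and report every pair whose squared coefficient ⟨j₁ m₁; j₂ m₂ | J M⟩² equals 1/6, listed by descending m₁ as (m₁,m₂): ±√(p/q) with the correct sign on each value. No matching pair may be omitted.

Admissible pairs with m₁+m₂ = M = 1/2: (-1/2,1), (1/2,0), (3/2,-1)
  (m₁,m₂)=(3/2,-1): CG² = 1/2, CG = +√(1/2)
  (m₁,m₂)=(1/2,0): CG² = 1/3, CG = −√(1/3)
  (m₁,m₂)=(-1/2,1): CG² = 1/6, CG = +√(1/6)   ← matches the target
Pairs with CG² = 1/6: (-1/2,1): +√(1/6)

(-1/2,1): +√(1/6)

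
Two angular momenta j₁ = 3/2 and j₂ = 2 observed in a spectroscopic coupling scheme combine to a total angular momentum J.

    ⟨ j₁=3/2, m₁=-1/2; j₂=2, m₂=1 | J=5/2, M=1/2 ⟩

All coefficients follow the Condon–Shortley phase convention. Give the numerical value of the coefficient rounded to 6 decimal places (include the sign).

triangle: 1!·2!·3!/7! = 12/5040
(j±m)!: 1!·2!·3!·1!·3!·2! = 144
prefactor² = (2J+1)·Δ·N² = 72/35
  k=0: +1/(0!·1!·2!·3!·0!·0!) = 1/12
  k=1: −1/(1!·0!·1!·2!·1!·1!) = -1/2
Σ = -5/12  ⇒  CG² = 72/35·(-5/12)² = 5/14
CG = −√(5/14) = -0.597614

-0.597614  (= −√(5/14))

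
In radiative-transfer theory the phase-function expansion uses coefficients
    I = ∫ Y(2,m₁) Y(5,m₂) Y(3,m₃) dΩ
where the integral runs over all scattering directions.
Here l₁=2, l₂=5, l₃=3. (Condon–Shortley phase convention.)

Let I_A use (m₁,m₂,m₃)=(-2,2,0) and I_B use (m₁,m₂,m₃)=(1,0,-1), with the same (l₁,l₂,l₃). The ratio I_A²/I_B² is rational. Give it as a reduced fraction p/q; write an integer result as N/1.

7/10

l's match ⇒ only the (l;m) 3-j factors differ between A and B.
A: triangle coeff Δ(2,5,3) = 1/2310; Σ_t [4,4]: t=4:+1/864 = 1/864; (3j)²=1/66 [(2 5 3; -2 2 0)], sign=-1
B: triangle coeff Δ(2,5,3) = 1/2310; Σ_t [1,1]: t=1:−1/288 = -1/288; (3j)²=5/231 [(2 5 3; 1 0 -1)], sign=-1
I_A²/I_B² = (1/66)/(5/231) = 7/10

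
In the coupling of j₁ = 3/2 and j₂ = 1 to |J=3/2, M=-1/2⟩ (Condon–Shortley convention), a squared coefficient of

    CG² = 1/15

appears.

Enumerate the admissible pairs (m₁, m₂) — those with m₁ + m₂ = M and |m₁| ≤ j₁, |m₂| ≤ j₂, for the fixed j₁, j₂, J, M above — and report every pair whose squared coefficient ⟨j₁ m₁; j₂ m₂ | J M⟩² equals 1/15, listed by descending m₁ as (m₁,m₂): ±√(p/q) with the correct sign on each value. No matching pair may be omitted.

Admissible pairs with m₁+m₂ = M = -1/2: (-3/2,1), (-1/2,0), (1/2,-1)
  (m₁,m₂)=(1/2,-1): CG² = 8/15, CG = +√(8/15)
  (m₁,m₂)=(-1/2,0): CG² = 1/15, CG = −√(1/15)   ← matches the target
  (m₁,m₂)=(-3/2,1): CG² = 2/5, CG = −√(2/5)
Pairs with CG² = 1/15: (-1/2,0): −√(1/15)

(-1/2,0): −√(1/15)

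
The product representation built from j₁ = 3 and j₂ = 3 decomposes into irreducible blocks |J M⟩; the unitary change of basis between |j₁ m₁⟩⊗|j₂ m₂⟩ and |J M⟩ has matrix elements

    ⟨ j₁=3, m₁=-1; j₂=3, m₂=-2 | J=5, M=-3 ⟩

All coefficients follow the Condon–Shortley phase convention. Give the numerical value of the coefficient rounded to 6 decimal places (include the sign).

+√(1/6) = +0.408248

√[11·1!5!5!/12! · 2!4!1!5!2!8!] = √(153600)
  +(−1)^0/∏(0,1,4,1,1,4)! = 1/576  (running 1/576)
  +(−1)^1/∏(1,0,3,0,2,5)! = -1/1440  (running 1/960)
⟨..|..⟩ = √(153600)·(1/960) = +0.408248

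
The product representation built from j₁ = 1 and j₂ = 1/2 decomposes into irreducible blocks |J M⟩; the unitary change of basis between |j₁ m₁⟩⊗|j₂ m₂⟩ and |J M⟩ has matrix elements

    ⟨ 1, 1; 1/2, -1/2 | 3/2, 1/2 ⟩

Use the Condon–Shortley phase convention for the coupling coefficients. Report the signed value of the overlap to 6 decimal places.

√[4·0!2!1!/4! · 2!0!0!1!2!1!] = √(4/3)
  +(−1)^0/∏(0,0,0,0,2,1)! = 1/2  (running 1/2)
⟨..|..⟩ = √(4/3)·(1/2) = +0.577350

+√(1/3) = +0.577350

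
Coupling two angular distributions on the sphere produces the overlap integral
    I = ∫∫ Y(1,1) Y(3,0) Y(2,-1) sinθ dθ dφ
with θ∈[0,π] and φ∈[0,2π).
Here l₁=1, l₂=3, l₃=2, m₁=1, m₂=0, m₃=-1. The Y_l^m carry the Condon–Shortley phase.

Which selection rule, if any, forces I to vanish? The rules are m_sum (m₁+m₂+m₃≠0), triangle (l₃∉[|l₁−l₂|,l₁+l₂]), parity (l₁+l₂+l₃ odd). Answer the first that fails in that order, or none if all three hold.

azimuthal sum: 1 + 0 − 1 = 0  ✓
2 ≤ 2 ≤ 4 (triangle on l)  ✓
L = 1 + 3 + 2 = 6 (even)  ✓

none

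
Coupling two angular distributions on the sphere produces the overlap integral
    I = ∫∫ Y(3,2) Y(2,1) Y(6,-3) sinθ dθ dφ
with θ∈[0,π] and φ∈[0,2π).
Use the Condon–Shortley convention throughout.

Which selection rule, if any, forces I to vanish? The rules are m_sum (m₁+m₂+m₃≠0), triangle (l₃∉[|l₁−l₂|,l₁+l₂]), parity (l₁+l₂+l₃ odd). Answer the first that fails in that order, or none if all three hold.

triangle

azimuthal sum: 2 + 1 − 3 = 0  ✓
l₃ must lie in [1,5]; have l₃=6  ✗
L = 3 + 2 + 6 = 11 (odd)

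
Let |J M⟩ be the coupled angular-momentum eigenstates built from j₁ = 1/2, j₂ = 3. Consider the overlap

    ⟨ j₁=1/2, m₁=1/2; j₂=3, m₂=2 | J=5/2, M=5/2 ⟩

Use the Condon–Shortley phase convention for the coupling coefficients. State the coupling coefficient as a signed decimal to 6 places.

√[6·1!0!5!/7! · 1!0!5!1!5!0!] = √(14400/7)
  +(−1)^0/∏(0,1,0,5,0,0)! = 1/120  (running 1/120)
⟨..|..⟩ = √(14400/7)·(1/120) = +0.377964

+√(1/7) ≈ +0.377964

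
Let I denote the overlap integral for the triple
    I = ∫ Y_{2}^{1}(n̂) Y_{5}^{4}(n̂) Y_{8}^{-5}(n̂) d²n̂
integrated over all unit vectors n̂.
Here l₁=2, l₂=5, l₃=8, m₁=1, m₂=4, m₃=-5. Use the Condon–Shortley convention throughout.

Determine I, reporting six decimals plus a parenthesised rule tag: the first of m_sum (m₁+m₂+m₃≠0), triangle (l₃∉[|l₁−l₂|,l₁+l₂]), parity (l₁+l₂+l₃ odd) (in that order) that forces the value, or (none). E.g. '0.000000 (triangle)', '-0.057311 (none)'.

0.000000 (triangle)

l₃=8 ∉ [3,7] — triangle fails ⇒ I = 0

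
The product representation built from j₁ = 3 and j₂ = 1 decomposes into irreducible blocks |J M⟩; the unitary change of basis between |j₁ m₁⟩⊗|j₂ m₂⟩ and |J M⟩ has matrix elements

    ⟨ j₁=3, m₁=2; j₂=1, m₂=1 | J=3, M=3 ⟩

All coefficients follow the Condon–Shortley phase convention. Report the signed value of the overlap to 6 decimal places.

triangle: 1!×5!×1!/8! = 120/40320
(j±m)!: 5!×1!×2!×0!×6!×0! = 172800
prefactor² = (2J+1)×Δ×N² = 3600
  k=1: −1/(1!×0!×0!×1!×5!×0!) = -1/120
Σ = -1/120  ⇒  CG² = 3600×(-1/120)² = 1/4
CG = −√(1/4) = -0.500000

−√(1/4) ≈ -0.500000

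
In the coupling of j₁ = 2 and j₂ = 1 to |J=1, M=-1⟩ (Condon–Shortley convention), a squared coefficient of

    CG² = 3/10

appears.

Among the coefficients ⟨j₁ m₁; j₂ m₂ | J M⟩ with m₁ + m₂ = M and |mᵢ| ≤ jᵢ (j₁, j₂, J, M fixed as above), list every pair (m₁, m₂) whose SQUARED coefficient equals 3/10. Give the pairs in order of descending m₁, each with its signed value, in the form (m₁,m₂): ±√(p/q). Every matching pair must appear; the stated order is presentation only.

Admissible pairs with m₁+m₂ = M = -1: (-2,1), (-1,0), (0,-1)
  (m₁,m₂)=(0,-1): CG² = 1/10, CG = +√(1/10)
  (m₁,m₂)=(-1,0): CG² = 3/10, CG = −√(3/10)   ← matches the target
  (m₁,m₂)=(-2,1): CG² = 3/5, CG = +√(3/5)
Pairs with CG² = 3/10: (-1,0): −√(3/10)

(-1,0): −√(3/10)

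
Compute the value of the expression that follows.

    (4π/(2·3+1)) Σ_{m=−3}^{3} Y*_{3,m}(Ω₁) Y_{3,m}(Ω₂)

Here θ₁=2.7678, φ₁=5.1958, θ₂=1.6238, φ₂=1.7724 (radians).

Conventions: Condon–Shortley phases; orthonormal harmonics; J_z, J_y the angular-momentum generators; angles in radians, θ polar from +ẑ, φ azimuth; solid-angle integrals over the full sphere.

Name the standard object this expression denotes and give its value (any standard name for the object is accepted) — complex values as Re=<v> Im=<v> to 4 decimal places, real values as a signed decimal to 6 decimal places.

This sum is the spherical-harmonic addition theorem: it equals the Legendre polynomial P_l(cos γ) of the angle γ between the two directions.
Expand P_3 via completeness: Σ_{m} conj(Y_{3,m}) at Ω₁ times Y_{3,m} at Ω₂ —
  m=-3: (-0.020166, 0.002443) × (0.236238, 0.341768) = (-0.005599, -0.006315)  (running Σ = (-0.005599, -0.006315))
  m=-2: (0.072044, 0.104413) × (0.049662, -0.021185) = (0.005790, 0.003659)  (running Σ = (0.000191, -0.002656))
  m=-1: (0.182836, -0.348289) × (0.063716, 0.311753) = (0.120230, 0.034808)  (running Σ = (0.120421, 0.032152))
  m=0: (-0.463210, -0.000000) × (0.059034, 0.000000) = (-0.027345, -0.000000)  (running Σ = (0.093075, 0.032152))
  m=1: (-0.182836, -0.348289) × (-0.063716, 0.311753) = (0.120230, -0.034808)  (running Σ = (0.213305, -0.002656))
  m=2: (0.072044, -0.104413) × (0.049662, 0.021185) = (0.005790, -0.003659)  (running Σ = (0.219095, -0.006315))
  m=3: (0.020166, 0.002443) × (-0.236238, 0.341768) = (-0.005599, 0.006315)  (running Σ = (0.213496, -0.000000))
Accumulated sum (0.213496, -0.000000); after 4π/(2l+1) scaling, (0.383267, -0.000000) ⇒ P_3 = 0.383267

Legendre polynomial (addition theorem), +0.383267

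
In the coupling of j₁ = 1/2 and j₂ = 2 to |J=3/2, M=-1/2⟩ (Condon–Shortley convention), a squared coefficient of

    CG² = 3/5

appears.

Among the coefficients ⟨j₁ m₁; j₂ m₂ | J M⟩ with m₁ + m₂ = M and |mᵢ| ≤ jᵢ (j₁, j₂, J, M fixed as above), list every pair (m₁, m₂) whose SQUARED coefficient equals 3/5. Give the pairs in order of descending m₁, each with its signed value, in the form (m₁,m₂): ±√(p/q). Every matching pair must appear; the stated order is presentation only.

(1/2,-1): +√(3/5)

Admissible pairs with m₁+m₂ = M = -1/2: (-1/2,0), (1/2,-1)
  (m₁,m₂)=(1/2,-1): CG² = 3/5, CG = +√(3/5)   ← matches the target
  (m₁,m₂)=(-1/2,0): CG² = 2/5, CG = −√(2/5)
Pairs with CG² = 3/5: (1/2,-1): +√(3/5)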